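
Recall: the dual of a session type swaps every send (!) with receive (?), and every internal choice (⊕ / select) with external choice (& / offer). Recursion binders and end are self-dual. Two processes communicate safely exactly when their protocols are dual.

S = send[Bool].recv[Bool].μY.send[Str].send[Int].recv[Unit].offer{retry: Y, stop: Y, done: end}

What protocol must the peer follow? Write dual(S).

send[Bool] → recv[Bool]
  recv[Bool] → send[Bool]
    μY → μY  (rec unchanged)
      send[Str] → recv[Str]
        send[Int] → recv[Int]
          recv[Unit] → send[Unit]
            offer{retry,stop,done} → select{retry,stop,done}  (offer→select)
              [retry]
                dual(Y) = Y
              [stop]
                dual(Y) = Y
              [done]
                dual(end) = end

recv[Bool].send[Bool].μY.recv[Str].recv[Int].send[Unit].select{retry: Y, stop: Y, done: end}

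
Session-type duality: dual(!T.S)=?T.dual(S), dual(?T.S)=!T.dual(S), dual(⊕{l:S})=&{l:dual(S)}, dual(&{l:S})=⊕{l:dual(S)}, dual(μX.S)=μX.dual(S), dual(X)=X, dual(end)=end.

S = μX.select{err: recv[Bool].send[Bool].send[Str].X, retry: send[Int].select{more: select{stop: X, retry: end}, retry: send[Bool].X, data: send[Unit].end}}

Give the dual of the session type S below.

μX.offer{err: send[Bool].recv[Bool].recv[Str].X, retry: recv[Int].offer{more: offer{stop: X, retry: end}, retry: recv[Bool].X, data: recv[Unit].end}}

μX ↦ μX  (binder kept)
  select{err,retry} ↦ offer{err,retry}  (internal→external)
    case err:
      recv[Bool] ↦ send[Bool]
        send[Bool] ↦ recv[Bool]
          send[Str] ↦ recv[Str]
            X ↦ X
    case retry:
      send[Int] ↦ recv[Int]
        select{more,retry,data} ↦ offer{more,retry,data}  (internal→external)
          case more:
            select{stop,retry} ↦ offer{stop,retry}  (internal→external)
              case stop:
                X ↦ X
              case retry:
                end ↦ end
          case retry:
            send[Bool] ↦ recv[Bool]
              X ↦ X
          case data:
            send[Unit] ↦ recv[Unit]
              end ↦ end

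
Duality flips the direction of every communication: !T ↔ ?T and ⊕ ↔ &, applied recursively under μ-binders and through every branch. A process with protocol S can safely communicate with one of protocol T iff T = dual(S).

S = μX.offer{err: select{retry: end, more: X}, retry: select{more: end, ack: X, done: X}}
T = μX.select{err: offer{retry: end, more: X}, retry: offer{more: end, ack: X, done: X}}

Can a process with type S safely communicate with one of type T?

μX | μX  ✓ (μ self-dual)
  offer{err,retry} | select{err,retry}  ✓ labels match
    • err:
      select{retry,more} | offer{retry,more}  ✓ labels match
        • retry:
          end | end  ✓
        • more:
          X | X  ✓
    • retry:
      select{more,ack,done} | offer{more,ack,done}  ✓ labels match
        • more:
          end | end  ✓
        • ack:
          X | X  ✓
        • done:
          X | X  ✓

YES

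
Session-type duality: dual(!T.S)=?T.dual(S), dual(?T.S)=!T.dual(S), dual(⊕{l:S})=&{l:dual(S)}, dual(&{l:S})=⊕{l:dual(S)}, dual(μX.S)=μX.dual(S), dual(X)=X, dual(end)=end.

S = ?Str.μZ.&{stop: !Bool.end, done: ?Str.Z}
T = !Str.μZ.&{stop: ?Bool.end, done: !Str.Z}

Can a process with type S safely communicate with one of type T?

NO

?Str | !Str  ✓
  μZ | μZ  ✓ (μ self-dual)
    &{stop,done} | &{stop,done}  ✗ choice polarity not flipped — not dual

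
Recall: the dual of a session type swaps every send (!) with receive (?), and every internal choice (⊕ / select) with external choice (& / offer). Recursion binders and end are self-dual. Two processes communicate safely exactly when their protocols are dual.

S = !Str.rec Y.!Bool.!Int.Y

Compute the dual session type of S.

!Str = ?Str
  rec Y = rec Y  (μ self-dual)
    !Bool = ?Bool
      !Int = ?Int
        Y self-dual

?Str.rec Y.?Bool.?Int.Y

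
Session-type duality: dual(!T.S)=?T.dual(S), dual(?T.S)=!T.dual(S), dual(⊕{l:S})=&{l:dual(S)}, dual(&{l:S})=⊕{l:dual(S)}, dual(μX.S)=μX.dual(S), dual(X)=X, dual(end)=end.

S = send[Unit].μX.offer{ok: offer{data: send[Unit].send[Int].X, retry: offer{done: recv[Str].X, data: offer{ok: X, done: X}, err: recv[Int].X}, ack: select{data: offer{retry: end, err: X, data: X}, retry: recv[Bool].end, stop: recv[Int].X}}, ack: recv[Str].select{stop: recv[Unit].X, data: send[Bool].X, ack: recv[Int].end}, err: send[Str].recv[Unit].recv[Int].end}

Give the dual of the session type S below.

send[Unit] ↦ recv[Unit]
  μX ↦ μX  (rec unchanged)
    offer{ok,ack,err} ↦ select{ok,ack,err}  (offer→select)
      case ok:
        offer{data,retry,ack} ↦ select{data,retry,ack}  (offer→select)
          case data:
            send[Unit] ↦ recv[Unit]
              send[Int] ↦ recv[Int]
                X self-dual
          case retry:
            offer{done,data,err} ↦ select{done,data,err}  (offer→select)
              case done:
                recv[Str] ↦ send[Str]
                  X self-dual
              case data:
                offer{ok,done} ↦ select{ok,done}  (offer→select)
                  case ok:
                    X self-dual
                  case done:
                    X self-dual
              case err:
                recv[Int] ↦ send[Int]
                  X self-dual
          case ack:
            select{data,retry,stop} ↦ offer{data,retry,stop}  (select→offer)
              case data:
                offer{retry,err,data} ↦ select{retry,err,data}  (offer→select)
                  case retry:
                    end self-dual
                  case err:
                    X self-dual
                  case data:
                    X self-dual
              case retry:
                recv[Bool] ↦ send[Bool]
                  end self-dual
              case stop:
                recv[Int] ↦ send[Int]
                  X self-dual
      case ack:
        recv[Str] ↦ send[Str]
          select{stop,data,ack} ↦ offer{stop,data,ack}  (select→offer)
            case stop:
              recv[Unit] ↦ send[Unit]
                X self-dual
            case data:
              send[Bool] ↦ recv[Bool]
                X self-dual
            case ack:
              recv[Int] ↦ send[Int]
                end self-dual
      case err:
        send[Str] ↦ recv[Str]
          recv[Unit] ↦ send[Unit]
            recv[Int] ↦ send[Int]
              end self-dual

recv[Unit].μX.select{ok: select{data: recv[Unit].recv[Int].X, retry: select{done: send[Str].X, data: select{ok: X, done: X}, err: send[Int].X}, ack: offer{data: select{retry: end, err: X, data: X}, retry: send[Bool].end, stop: send[Int].X}}, ack: send[Str].offer{stop: send[Unit].X, data: recv[Bool].X, ack: send[Int].end}, err: recv[Str].send[Unit].send[Int].end}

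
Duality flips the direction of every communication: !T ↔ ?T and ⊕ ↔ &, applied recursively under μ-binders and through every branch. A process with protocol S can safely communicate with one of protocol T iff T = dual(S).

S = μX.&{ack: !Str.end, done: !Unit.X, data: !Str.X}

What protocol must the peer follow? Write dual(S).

μX = μX  (binder kept)
  &{ack,done,data} = ⊕{ack,done,data}  (&→⊕)
    [ack]
      !Str = ?Str
        end ↦ end
    [done]
      !Unit = ?Unit
        X ↦ X
    [data]
      !Str = ?Str
        X ↦ X

μX.⊕{ack: ?Str.end, done: ?Unit.X, data: ?Str.X}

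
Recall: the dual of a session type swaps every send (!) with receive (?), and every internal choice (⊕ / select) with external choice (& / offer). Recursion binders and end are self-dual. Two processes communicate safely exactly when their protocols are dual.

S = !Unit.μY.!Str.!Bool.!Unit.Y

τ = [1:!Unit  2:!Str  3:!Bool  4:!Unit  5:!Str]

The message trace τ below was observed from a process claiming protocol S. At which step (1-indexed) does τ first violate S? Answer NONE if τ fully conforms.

NONE

step 1: !Unit  ✓  residual = μY.…
step 2: !Str  ✓  residual = !Bool.!Unit.μY.…
step 3: !Bool  ✓  residual = !Unit.μY.…
step 4: !Unit  ✓  residual = μY.…
step 5: !Str  ✓  residual = !Bool.!Unit.μY.…
τ conforms to S (length 5)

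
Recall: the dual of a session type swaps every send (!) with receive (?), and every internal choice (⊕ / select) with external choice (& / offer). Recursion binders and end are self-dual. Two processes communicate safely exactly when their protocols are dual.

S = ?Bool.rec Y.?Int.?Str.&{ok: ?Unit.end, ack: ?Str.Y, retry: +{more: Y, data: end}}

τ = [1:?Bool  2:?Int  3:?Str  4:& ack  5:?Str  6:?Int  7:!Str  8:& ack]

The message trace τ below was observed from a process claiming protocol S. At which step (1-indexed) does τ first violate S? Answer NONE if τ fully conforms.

[1] ?Bool  ✓  cont: rec Y.…
[2] ?Int  ✓  cont: ?Str.&{ok: ?Unit.end, ack: ?Str.rec Y.…, retry: +{more: rec Y.…, data: end}}
[3] ?Str  ✓  cont: &{ok: ?Unit.end, ack: ?Str.rec Y.…, retry: +{more: rec Y.…, data: end}}
[4] & ack  ✓  cont: ?Str.rec Y.…
[5] ?Str  ✓  cont: rec Y.…
[6] ?Int  ✓  cont: ?Str.&{ok: ?Unit.end, ack: ?Str.rec Y.…, retry: +{more: rec Y.…, data: end}}
[7] got !Str, protocol expects ?Str  ✗

7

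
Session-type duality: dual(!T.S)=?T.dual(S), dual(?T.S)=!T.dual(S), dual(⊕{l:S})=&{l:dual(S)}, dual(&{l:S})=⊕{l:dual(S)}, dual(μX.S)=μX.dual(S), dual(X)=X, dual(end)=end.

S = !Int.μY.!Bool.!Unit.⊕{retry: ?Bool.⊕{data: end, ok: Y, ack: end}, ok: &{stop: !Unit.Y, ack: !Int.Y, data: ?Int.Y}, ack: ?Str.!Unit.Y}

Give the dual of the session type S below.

?Int.μY.?Bool.?Unit.&{retry: !Bool.&{data: end, ok: Y, ack: end}, ok: ⊕{stop: ?Unit.Y, ack: ?Int.Y, data: !Int.Y}, ack: !Str.?Unit.Y}

!Int ↦ ?Int
  μY ↦ μY  (μ self-dual)
    !Bool ↦ ?Bool
      !Unit ↦ ?Unit
        ⊕{retry,ok,ack} ↦ &{retry,ok,ack}  (select→offer)
          case retry:
            ?Bool ↦ !Bool
              ⊕{data,ok,ack} ↦ &{data,ok,ack}  (select→offer)
                case data:
                  dual(end) = end
                case ok:
                  dual(Y) = Y
                case ack:
                  dual(end) = end
          case ok:
            &{stop,ack,data} ↦ ⊕{stop,ack,data}  (&→⊕)
              case stop:
                !Unit ↦ ?Unit
                  dual(Y) = Y
              case ack:
                !Int ↦ ?Int
                  dual(Y) = Y
              case data:
                ?Int ↦ !Int
                  dual(Y) = Y
          case ack:
            ?Str ↦ !Str
              !Unit ↦ ?Unit
                dual(Y) = Y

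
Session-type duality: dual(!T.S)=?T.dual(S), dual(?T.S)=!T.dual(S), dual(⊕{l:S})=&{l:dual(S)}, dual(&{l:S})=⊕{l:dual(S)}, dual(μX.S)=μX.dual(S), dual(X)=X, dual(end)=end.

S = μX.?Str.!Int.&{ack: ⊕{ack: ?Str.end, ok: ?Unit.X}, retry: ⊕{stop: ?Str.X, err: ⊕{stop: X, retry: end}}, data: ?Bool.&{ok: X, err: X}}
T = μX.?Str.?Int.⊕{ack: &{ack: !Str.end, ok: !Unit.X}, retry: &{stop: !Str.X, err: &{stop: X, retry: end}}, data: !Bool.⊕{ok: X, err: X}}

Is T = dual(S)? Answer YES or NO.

μX | μX  match (μ self-dual)
  ?Str | ?Str  ✗ same direction on both sides — not dual

NO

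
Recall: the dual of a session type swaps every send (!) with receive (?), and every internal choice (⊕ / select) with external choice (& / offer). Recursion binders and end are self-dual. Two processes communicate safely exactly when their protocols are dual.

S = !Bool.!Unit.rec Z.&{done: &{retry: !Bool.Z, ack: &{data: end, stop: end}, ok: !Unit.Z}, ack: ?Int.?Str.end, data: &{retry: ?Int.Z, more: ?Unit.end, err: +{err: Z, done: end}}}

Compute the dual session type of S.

!Bool = ?Bool
  !Unit = ?Unit
    rec Z = rec Z  (μ self-dual)
      &{done,ack,data} = +{done,ack,data}  (&→⊕)
        case done:
          &{retry,ack,ok} = +{retry,ack,ok}  (&→⊕)
            case retry:
              !Bool = ?Bool
                Z ↦ Z
            case ack:
              &{data,stop} = +{data,stop}  (&→⊕)
                case data:
                  end ↦ end
                case stop:
                  end ↦ end
            case ok:
              !Unit = ?Unit
                Z ↦ Z
        case ack:
          ?Int = !Int
            ?Str = !Str
              end ↦ end
        case data:
          &{retry,more,err} = +{retry,more,err}  (&→⊕)
            case retry:
              ?Int = !Int
                Z ↦ Z
            case more:
              ?Unit = !Unit
                end ↦ end
            case err:
              +{err,done} = &{err,done}  (⊕→&)
                case err:
                  Z ↦ Z
                case done:
                  end ↦ end

?Bool.?Unit.rec Z.+{done: +{retry: ?Bool.Z, ack: +{data: end, stop: end}, ok: ?Unit.Z}, ack: !Int.!Str.end, data: +{retry: !Int.Z, more: !Unit.end, err: &{err: Z, done: end}}}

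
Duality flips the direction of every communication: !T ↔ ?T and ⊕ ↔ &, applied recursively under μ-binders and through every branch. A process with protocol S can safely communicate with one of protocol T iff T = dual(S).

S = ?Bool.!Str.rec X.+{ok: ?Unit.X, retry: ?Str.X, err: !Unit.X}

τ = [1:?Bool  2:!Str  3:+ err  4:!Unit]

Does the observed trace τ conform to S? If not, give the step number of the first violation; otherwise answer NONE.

step 1: ?Bool  ✓  state: !Str.rec X.…
step 2: !Str  ✓  state: rec X.…
step 3: + err  ✓  state: !Unit.rec X.…
step 4: !Unit  ✓  state: rec X.…
all 4 steps conform

NONE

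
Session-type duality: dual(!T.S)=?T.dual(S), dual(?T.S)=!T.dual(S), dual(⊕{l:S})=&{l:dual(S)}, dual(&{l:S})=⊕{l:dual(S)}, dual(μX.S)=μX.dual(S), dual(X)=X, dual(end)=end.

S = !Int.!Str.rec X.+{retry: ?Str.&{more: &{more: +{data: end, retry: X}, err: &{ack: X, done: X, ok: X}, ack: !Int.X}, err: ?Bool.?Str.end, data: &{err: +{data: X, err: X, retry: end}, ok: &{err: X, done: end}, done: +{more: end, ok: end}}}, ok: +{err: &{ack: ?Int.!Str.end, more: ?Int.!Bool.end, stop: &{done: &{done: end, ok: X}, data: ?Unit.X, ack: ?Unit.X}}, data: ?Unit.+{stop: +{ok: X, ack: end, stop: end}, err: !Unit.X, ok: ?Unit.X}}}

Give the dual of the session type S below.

!Int ↦ ?Int
  !Str ↦ ?Str
    rec X ↦ rec X  (rec unchanged)
      +{retry,ok} ↦ &{retry,ok}  (select→offer)
        [retry]
          ?Str ↦ !Str
            &{more,err,data} ↦ +{more,err,data}  (offer→select)
              [more]
                &{more,err,ack} ↦ +{more,err,ack}  (offer→select)
                  [more]
                    +{data,retry} ↦ &{data,retry}  (select→offer)
                      [data]
                        dual(end) = end
                      [retry]
                        dual(X) = X
                  [err]
                    &{ack,done,ok} ↦ +{ack,done,ok}  (offer→select)
                      [ack]
                        dual(X) = X
                      [done]
                        dual(X) = X
                      [ok]
                        dual(X) = X
                  [ack]
                    !Int ↦ ?Int
                      dual(X) = X
              [err]
                ?Bool ↦ !Bool
                  ?Str ↦ !Str
                    dual(end) = end
              [data]
                &{err,ok,done} ↦ +{err,ok,done}  (offer→select)
                  [err]
                    +{data,err,retry} ↦ &{data,err,retry}  (select→offer)
                      [data]
                        dual(X) = X
                      [err]
                        dual(X) = X
                      [retry]
                        dual(end) = end
                  [ok]
                    &{err,done} ↦ +{err,done}  (offer→select)
                      [err]
                        dual(X) = X
                      [done]
                        dual(end) = end
                  [done]
                    +{more,ok} ↦ &{more,ok}  (select→offer)
                      [more]
                        dual(end) = end
                      [ok]
                        dual(end) = end
        [ok]
          +{err,data} ↦ &{err,data}  (select→offer)
            [err]
              &{ack,more,stop} ↦ +{ack,more,stop}  (offer→select)
                [ack]
                  ?Int ↦ !Int
                    !Str ↦ ?Str
                      dual(end) = end
                [more]
                  ?Int ↦ !Int
                    !Bool ↦ ?Bool
                      dual(end) = end
                [stop]
                  &{done,data,ack} ↦ +{done,data,ack}  (offer→select)
                    [done]
                      &{done,ok} ↦ +{done,ok}  (offer→select)
                        [done]
                          dual(end) = end
                        [ok]
                          dual(X) = X
                    [data]
                      ?Unit ↦ !Unit
                        dual(X) = X
                    [ack]
                      ?Unit ↦ !Unit
                        dual(X) = X
            [data]
              ?Unit ↦ !Unit
                +{stop,err,ok} ↦ &{stop,err,ok}  (select→offer)
                  [stop]
                    +{ok,ack,stop} ↦ &{ok,ack,stop}  (select→offer)
                      [ok]
                        dual(X) = X
                      [ack]
                        dual(end) = end
                      [stop]
                        dual(end) = end
                  [err]
                    !Unit ↦ ?Unit
                      dual(X) = X
                  [ok]
                    ?Unit ↦ !Unit
                      dual(X) = X

?Int.?Str.rec X.&{retry: !Str.+{more: +{more: &{data: end, retry: X}, err: +{ack: X, done: X, ok: X}, ack: ?Int.X}, err: !Bool.!Str.end, data: +{err: &{data: X, err: X, retry: end}, ok: +{err: X, done: end}, done: &{more: end, ok: end}}}, ok: &{err: +{ack: !Int.?Str.end, more: !Int.?Bool.end, stop: +{done: +{done: end, ok: X}, data: !Unit.X, ack: !Unit.X}}, data: !Unit.&{stop: &{ok: X, ack: end, stop: end}, err: ?Unit.X, ok: !Unit.X}}}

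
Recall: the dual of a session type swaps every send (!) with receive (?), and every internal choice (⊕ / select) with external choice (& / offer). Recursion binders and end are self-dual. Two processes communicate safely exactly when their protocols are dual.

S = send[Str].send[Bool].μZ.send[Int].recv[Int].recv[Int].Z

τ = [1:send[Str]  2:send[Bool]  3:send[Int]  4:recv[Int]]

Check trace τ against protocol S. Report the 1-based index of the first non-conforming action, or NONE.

[1] send[Str]  ok  cont: send[Bool].μZ.…
[2] send[Bool]  ok  cont: μZ.…
[3] send[Int]  ok  cont: recv[Int].recv[Int].μZ.…
[4] recv[Int]  ok  cont: recv[Int].μZ.…
τ conforms to S (length 4)

NONE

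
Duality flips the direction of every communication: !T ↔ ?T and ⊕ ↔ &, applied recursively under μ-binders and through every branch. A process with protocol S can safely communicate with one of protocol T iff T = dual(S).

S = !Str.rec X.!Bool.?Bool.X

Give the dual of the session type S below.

?Str.rec X.?Bool.!Bool.X

!Str ↦ ?Str
  rec X ↦ rec X  (binder kept)
    !Bool ↦ ?Bool
      ?Bool ↦ !Bool
        X ↦ X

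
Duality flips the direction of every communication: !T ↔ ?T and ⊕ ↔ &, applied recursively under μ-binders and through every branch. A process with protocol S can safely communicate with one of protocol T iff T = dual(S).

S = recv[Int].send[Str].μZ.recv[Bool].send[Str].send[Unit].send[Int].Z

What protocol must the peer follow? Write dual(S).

recv[Int] → send[Int]
  send[Str] → recv[Str]
    μZ → μZ  (binder kept)
      recv[Bool] → send[Bool]
        send[Str] → recv[Str]
          send[Unit] → recv[Unit]
            send[Int] → recv[Int]
              Z ↦ Z

send[Int].recv[Str].μZ.send[Bool].recv[Str].recv[Unit].recv[Int].Z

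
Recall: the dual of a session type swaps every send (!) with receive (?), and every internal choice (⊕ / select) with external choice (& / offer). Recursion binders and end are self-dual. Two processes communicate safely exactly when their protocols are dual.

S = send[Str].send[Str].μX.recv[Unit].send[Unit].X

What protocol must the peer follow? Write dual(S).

send[Str] → recv[Str]
  send[Str] → recv[Str]
    μX → μX  (μ self-dual)
      recv[Unit] → send[Unit]
        send[Unit] → recv[Unit]
          X ↦ X

recv[Str].recv[Str].μX.send[Unit].recv[Unit].X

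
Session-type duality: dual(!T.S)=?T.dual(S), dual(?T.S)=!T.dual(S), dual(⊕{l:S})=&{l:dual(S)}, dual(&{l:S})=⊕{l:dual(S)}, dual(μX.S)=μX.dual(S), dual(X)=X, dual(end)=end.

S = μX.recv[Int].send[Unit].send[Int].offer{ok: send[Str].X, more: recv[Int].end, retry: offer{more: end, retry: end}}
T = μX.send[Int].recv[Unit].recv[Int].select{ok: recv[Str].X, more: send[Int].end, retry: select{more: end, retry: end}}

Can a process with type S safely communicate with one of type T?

μX vs μX  match (μ self-dual)
  recv[Int] vs send[Int]  match
    send[Unit] vs recv[Unit]  match
      send[Int] vs recv[Int]  match
        offer{ok,more,retry} vs select{ok,more,retry}  match same labels
          case ok:
            send[Str] vs recv[Str]  match
              X vs X  match
          case more:
            recv[Int] vs send[Int]  match
              end vs end  match
          case retry:
            offer{more,retry} vs select{more,retry}  match same labels
              case more:
                end vs end  match
              case retry:
                end vs end  match

YES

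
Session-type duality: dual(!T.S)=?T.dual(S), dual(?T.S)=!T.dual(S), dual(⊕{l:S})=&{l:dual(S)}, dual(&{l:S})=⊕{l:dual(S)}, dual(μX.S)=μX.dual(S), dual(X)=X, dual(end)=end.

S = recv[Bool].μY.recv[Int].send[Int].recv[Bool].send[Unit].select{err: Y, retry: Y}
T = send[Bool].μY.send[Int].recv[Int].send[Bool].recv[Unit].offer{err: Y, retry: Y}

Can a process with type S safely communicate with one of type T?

recv[Bool] vs send[Bool]  ok
  μY vs μY  ok (binder kept)
    recv[Int] vs send[Int]  ok
      send[Int] vs recv[Int]  ok
        recv[Bool] vs send[Bool]  ok
          send[Unit] vs recv[Unit]  ok
            select{err,retry} vs offer{err,retry}  ok label sets agree
              • err:
                Y vs Y  ok
              • retry:
                Y vs Y  ok

YES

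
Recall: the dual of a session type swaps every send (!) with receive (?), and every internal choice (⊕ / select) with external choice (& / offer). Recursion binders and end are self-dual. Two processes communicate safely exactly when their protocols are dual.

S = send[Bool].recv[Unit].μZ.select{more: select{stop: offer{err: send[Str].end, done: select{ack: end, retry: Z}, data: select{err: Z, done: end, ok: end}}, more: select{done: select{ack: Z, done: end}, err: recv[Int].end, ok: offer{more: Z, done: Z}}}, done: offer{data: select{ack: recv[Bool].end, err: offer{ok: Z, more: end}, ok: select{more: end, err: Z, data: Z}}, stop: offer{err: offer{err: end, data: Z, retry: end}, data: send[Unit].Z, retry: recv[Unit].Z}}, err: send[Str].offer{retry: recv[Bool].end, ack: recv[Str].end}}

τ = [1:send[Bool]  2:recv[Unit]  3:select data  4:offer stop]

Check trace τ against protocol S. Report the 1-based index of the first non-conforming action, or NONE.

@1 send[Bool]  ✓  state: recv[Unit].μZ.…
@2 recv[Unit]  ✓  state: μZ.…
@3 got select data, protocol expects select more or select done or select err  ✗

3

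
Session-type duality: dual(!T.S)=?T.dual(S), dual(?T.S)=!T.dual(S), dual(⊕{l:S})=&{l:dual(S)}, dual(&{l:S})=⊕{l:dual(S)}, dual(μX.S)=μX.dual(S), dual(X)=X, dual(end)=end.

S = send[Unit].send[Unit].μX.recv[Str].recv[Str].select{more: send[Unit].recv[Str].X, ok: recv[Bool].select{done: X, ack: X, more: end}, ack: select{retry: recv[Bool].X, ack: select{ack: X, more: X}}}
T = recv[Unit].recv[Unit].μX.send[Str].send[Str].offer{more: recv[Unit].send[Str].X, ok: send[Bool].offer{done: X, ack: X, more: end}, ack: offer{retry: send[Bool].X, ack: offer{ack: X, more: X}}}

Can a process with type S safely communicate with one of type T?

send[Unit] ‖ recv[Unit]  ok
  send[Unit] ‖ recv[Unit]  ok
    μX ‖ μX  ok (rec unchanged)
      recv[Str] ‖ send[Str]  ok
        recv[Str] ‖ send[Str]  ok
          select{more,ok,ack} ‖ offer{more,ok,ack}  ok label sets agree
            [more]
              send[Unit] ‖ recv[Unit]  ok
                recv[Str] ‖ send[Str]  ok
                  X ‖ X  ok
            [ok]
              recv[Bool] ‖ send[Bool]  ok
                select{done,ack,more} ‖ offer{done,ack,more}  ok label sets agree
                  [done]
                    X ‖ X  ok
                  [ack]
                    X ‖ X  ok
                  [more]
                    end ‖ end  ok
            [ack]
              select{retry,ack} ‖ offer{retry,ack}  ok label sets agree
                [retry]
                  recv[Bool] ‖ send[Bool]  ok
                    X ‖ X  ok
                [ack]
                  select{ack,more} ‖ offer{ack,more}  ok label sets agree
                    [ack]
                      X ‖ X  ok
                    [more]
                      X ‖ X  ok

YES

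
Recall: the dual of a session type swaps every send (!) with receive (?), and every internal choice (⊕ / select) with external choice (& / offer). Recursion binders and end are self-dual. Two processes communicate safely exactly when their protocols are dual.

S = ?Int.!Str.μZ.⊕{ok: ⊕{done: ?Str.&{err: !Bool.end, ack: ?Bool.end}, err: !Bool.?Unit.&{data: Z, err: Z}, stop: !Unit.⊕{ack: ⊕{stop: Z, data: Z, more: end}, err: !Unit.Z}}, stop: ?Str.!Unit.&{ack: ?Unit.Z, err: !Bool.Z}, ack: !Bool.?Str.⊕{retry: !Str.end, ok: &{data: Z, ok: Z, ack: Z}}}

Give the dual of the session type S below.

?Int → !Int
  !Str → ?Str
    μZ → μZ  (μ self-dual)
      ⊕{ok,stop,ack} → &{ok,stop,ack}  (internal→external)
        • ok:
          ⊕{done,err,stop} → &{done,err,stop}  (internal→external)
            • done:
              ?Str → !Str
                &{err,ack} → ⊕{err,ack}  (&→⊕)
                  • err:
                    !Bool → ?Bool
                      dual(end) = end
                  • ack:
                    ?Bool → !Bool
                      dual(end) = end
            • err:
              !Bool → ?Bool
                ?Unit → !Unit
                  &{data,err} → ⊕{data,err}  (&→⊕)
                    • data:
                      dual(Z) = Z
                    • err:
                      dual(Z) = Z
            • stop:
              !Unit → ?Unit
                ⊕{ack,err} → &{ack,err}  (internal→external)
                  • ack:
                    ⊕{stop,data,more} → &{stop,data,more}  (internal→external)
                      • stop:
                        dual(Z) = Z
                      • data:
                        dual(Z) = Z
                      • more:
                        dual(end) = end
                  • err:
                    !Unit → ?Unit
                      dual(Z) = Z
        • stop:
          ?Str → !Str
            !Unit → ?Unit
              &{ack,err} → ⊕{ack,err}  (&→⊕)
                • ack:
                  ?Unit → !Unit
                    dual(Z) = Z
                • err:
                  !Bool → ?Bool
                    dual(Z) = Z
        • ack:
          !Bool → ?Bool
            ?Str → !Str
              ⊕{retry,ok} → &{retry,ok}  (internal→external)
                • retry:
                  !Str → ?Str
                    dual(end) = end
                • ok:
                  &{data,ok,ack} → ⊕{data,ok,ack}  (&→⊕)
                    • data:
                      dual(Z) = Z
                    • ok:
                      dual(Z) = Z
                    • ack:
                      dual(Z) = Z

!Int.?Str.μZ.&{ok: &{done: !Str.⊕{err: ?Bool.end, ack: !Bool.end}, err: ?Bool.!Unit.⊕{data: Z, err: Z}, stop: ?Unit.&{ack: &{stop: Z, data: Z, more: end}, err: ?Unit.Z}}, stop: !Str.?Unit.⊕{ack: !Unit.Z, err: ?Bool.Z}, ack: ?Bool.!Str.&{retry: ?Str.end, ok: ⊕{data: Z, ok: Z, ack: Z}}}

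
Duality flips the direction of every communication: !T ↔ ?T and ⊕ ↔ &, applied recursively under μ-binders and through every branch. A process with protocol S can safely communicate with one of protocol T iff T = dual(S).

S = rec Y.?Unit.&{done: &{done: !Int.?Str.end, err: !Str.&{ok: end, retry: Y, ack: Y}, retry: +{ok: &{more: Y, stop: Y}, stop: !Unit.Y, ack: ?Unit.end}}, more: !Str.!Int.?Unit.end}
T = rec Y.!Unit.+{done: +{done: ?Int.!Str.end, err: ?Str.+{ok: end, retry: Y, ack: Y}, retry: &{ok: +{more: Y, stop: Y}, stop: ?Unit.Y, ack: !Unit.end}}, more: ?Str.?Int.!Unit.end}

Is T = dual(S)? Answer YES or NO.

rec Y vs rec Y  ✓ (binder kept)
  ?Unit vs !Unit  ✓
    &{done,more} vs +{done,more}  ✓ same labels
      case done:
        &{done,err,retry} vs +{done,err,retry}  ✓ same labels
          case done:
            !Int vs ?Int  ✓
              ?Str vs !Str  ✓
                end vs end  ✓
          case err:
            !Str vs ?Str  ✓
              &{ok,retry,ack} vs +{ok,retry,ack}  ✓ same labels
                case ok:
                  end vs end  ✓
                case retry:
                  Y vs Y  ✓
                case ack:
                  Y vs Y  ✓
          case retry:
            +{ok,stop,ack} vs &{ok,stop,ack}  ✓ same labels
              case ok:
                &{more,stop} vs +{more,stop}  ✓ same labels
                  case more:
                    Y vs Y  ✓
                  case stop:
                    Y vs Y  ✓
              case stop:
                !Unit vs ?Unit  ✓
                  Y vs Y  ✓
              case ack:
                ?Unit vs !Unit  ✓
                  end vs end  ✓
      case more:
        !Str vs ?Str  ✓
          !Int vs ?Int  ✓
            ?Unit vs !Unit  ✓
              end vs end  ✓

YES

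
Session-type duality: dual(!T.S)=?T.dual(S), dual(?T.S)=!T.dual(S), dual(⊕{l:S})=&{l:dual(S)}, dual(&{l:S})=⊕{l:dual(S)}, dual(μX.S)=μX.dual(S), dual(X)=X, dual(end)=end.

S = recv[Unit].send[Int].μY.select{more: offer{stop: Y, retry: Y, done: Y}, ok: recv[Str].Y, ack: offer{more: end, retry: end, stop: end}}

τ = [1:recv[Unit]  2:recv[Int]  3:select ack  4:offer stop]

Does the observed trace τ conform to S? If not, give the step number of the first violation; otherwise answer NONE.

@1 recv[Unit]  match  state: send[Int].μY.…
@2 got recv[Int], protocol expects send[Int]  ✗

2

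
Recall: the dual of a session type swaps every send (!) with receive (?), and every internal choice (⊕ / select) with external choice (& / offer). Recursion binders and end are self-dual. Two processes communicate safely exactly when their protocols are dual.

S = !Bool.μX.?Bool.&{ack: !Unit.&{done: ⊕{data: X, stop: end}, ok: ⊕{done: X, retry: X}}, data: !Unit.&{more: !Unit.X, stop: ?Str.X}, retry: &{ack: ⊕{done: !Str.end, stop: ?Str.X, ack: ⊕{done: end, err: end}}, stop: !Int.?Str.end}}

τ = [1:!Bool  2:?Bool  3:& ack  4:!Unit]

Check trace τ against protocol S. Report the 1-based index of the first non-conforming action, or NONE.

@1 !Bool  ✓  state: μX.…
@2 ?Bool  ✓  state: &{ack: !Unit.&{done: ⊕{data: μX.…, stop: end}, ok: ⊕{done: μX.…, retry: μX.…}}, data: !Unit.&{more: !Unit.μX.…, stop: ?Str.μX.…}, retry: &{ack: ⊕{done: !Str.end, stop: ?Str.μX.…, ack: ⊕{done: end, err: end}}, stop: !Int.?Str.end}}
@3 & ack  ✓  state: !Unit.&{done: ⊕{data: μX.…, stop: end}, ok: ⊕{done: μX.…, retry: μX.…}}
@4 !Unit  ✓  state: &{done: ⊕{data: μX.…, stop: end}, ok: ⊕{done: μX.…, retry: μX.…}}
trace exhausted — no violation

NONE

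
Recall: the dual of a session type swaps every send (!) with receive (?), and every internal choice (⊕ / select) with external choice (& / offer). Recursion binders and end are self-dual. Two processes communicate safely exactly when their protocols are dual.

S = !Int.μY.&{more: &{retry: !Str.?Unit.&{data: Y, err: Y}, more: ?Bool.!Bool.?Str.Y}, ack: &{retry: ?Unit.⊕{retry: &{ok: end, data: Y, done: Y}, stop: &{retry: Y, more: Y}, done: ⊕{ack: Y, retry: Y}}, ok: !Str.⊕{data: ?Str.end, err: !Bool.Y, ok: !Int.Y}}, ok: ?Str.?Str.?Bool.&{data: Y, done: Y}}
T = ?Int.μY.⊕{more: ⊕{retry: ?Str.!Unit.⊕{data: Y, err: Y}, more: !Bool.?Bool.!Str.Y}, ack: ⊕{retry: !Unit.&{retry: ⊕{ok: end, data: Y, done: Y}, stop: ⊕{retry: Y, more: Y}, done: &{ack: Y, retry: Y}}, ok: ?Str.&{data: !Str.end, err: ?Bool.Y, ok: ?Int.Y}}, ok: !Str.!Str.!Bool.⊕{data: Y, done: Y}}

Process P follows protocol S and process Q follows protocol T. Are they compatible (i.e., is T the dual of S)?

!Int ‖ ?Int  ✓
  μY ‖ μY  ✓ (μ self-dual)
    &{more,ack,ok} ‖ ⊕{more,ack,ok}  ✓ labels match
      [more]
        &{retry,more} ‖ ⊕{retry,more}  ✓ labels match
          [retry]
            !Str ‖ ?Str  ✓
              ?Unit ‖ !Unit  ✓
                &{data,err} ‖ ⊕{data,err}  ✓ labels match
                  [data]
                    Y ‖ Y  ✓
                  [err]
                    Y ‖ Y  ✓
          [more]
            ?Bool ‖ !Bool  ✓
              !Bool ‖ ?Bool  ✓
                ?Str ‖ !Str  ✓
                  Y ‖ Y  ✓
      [ack]
        &{retry,ok} ‖ ⊕{retry,ok}  ✓ labels match
          [retry]
            ?Unit ‖ !Unit  ✓
              ⊕{retry,stop,done} ‖ &{retry,stop,done}  ✓ labels match
                [retry]
                  &{ok,data,done} ‖ ⊕{ok,data,done}  ✓ labels match
                    [ok]
                      end ‖ end  ✓
                    [data]
                      Y ‖ Y  ✓
                    [done]
                      Y ‖ Y  ✓
                [stop]
                  &{retry,more} ‖ ⊕{retry,more}  ✓ labels match
                    [retry]
                      Y ‖ Y  ✓
                    [more]
                      Y ‖ Y  ✓
                [done]
                  ⊕{ack,retry} ‖ &{ack,retry}  ✓ labels match
                    [ack]
                      Y ‖ Y  ✓
                    [retry]
                      Y ‖ Y  ✓
          [ok]
            !Str ‖ ?Str  ✓
              ⊕{data,err,ok} ‖ &{data,err,ok}  ✓ labels match
                [data]
                  ?Str ‖ !Str  ✓
                    end ‖ end  ✓
                [err]
                  !Bool ‖ ?Bool  ✓
                    Y ‖ Y  ✓
                [ok]
                  !Int ‖ ?Int  ✓
                    Y ‖ Y  ✓
      [ok]
        ?Str ‖ !Str  ✓
          ?Str ‖ !Str  ✓
            ?Bool ‖ !Bool  ✓
              &{data,done} ‖ ⊕{data,done}  ✓ labels match
                [data]
                  Y ‖ Y  ✓
                [done]
                  Y ‖ Y  ✓

YES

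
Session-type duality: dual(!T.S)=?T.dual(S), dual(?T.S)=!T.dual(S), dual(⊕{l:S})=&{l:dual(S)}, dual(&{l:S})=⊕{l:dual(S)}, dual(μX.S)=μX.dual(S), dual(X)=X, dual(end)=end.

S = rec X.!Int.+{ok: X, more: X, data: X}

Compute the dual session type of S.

rec X = rec X  (binder kept)
  !Int = ?Int
    +{ok,more,data} = &{ok,more,data}  (⊕→&)
      case ok:
        X self-dual
      case more:
        X self-dual
      case data:
        X self-dual

rec X.?Int.&{ok: X, more: X, data: X}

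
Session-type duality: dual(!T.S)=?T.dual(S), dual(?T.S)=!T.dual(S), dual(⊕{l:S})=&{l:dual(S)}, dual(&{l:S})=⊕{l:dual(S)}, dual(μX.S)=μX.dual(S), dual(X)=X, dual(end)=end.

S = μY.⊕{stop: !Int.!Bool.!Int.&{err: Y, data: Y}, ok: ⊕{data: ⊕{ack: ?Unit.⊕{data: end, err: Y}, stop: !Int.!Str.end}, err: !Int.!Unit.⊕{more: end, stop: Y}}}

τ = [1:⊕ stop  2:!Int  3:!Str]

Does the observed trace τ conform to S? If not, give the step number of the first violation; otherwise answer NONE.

3

@1 ⊕ stop  match  residual = !Int.!Bool.!Int.&{err: μY.…, data: μY.…}
@2 !Int  match  residual = !Bool.!Int.&{err: μY.…, data: μY.…}
@3 got !Str, protocol expects !Bool  ✗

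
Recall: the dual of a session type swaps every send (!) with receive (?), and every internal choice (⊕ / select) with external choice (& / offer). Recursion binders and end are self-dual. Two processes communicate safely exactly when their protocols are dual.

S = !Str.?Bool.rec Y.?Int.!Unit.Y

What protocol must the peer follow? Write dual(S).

!Str → ?Str
  ?Bool → !Bool
    rec Y → rec Y  (μ self-dual)
      ?Int → !Int
        !Unit → ?Unit
          dual(Y) = Y

?Str.!Bool.rec Y.!Int.?Unit.Y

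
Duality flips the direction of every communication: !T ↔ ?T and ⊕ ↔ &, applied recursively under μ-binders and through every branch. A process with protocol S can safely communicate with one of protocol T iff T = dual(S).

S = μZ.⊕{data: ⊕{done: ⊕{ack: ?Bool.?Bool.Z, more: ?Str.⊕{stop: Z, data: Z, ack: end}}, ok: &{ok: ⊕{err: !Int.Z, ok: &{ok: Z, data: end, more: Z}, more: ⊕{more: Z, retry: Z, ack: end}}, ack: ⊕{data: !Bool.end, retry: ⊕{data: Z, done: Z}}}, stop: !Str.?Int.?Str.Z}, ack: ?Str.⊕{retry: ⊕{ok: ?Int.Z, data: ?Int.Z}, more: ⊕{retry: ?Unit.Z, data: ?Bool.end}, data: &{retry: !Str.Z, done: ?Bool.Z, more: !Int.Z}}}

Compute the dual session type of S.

μZ.&{data: &{done: &{ack: !Bool.!Bool.Z, more: !Str.&{stop: Z, data: Z, ack: end}}, ok: ⊕{ok: &{err: ?Int.Z, ok: ⊕{ok: Z, data: end, more: Z}, more: &{more: Z, retry: Z, ack: end}}, ack: &{data: ?Bool.end, retry: &{data: Z, done: Z}}}, stop: ?Str.!Int.!Str.Z}, ack: !Str.&{retry: &{ok: !Int.Z, data: !Int.Z}, more: &{retry: !Unit.Z, data: !Bool.end}, data: ⊕{retry: ?Str.Z, done: !Bool.Z, more: ?Int.Z}}}

μZ ↦ μZ  (binder kept)
  ⊕{data,ack} ↦ &{data,ack}  (⊕→&)
    [data]
      ⊕{done,ok,stop} ↦ &{done,ok,stop}  (⊕→&)
        [done]
          ⊕{ack,more} ↦ &{ack,more}  (⊕→&)
            [ack]
              ?Bool ↦ !Bool
                ?Bool ↦ !Bool
                  Z ↦ Z
            [more]
              ?Str ↦ !Str
                ⊕{stop,data,ack} ↦ &{stop,data,ack}  (⊕→&)
                  [stop]
                    Z ↦ Z
                  [data]
                    Z ↦ Z
                  [ack]
                    end ↦ end
        [ok]
          &{ok,ack} ↦ ⊕{ok,ack}  (external→internal)
            [ok]
              ⊕{err,ok,more} ↦ &{err,ok,more}  (⊕→&)
                [err]
                  !Int ↦ ?Int
                    Z ↦ Z
                [ok]
                  &{ok,data,more} ↦ ⊕{ok,data,more}  (external→internal)
                    [ok]
                      Z ↦ Z
                    [data]
                      end ↦ end
                    [more]
                      Z ↦ Z
                [more]
                  ⊕{more,retry,ack} ↦ &{more,retry,ack}  (⊕→&)
                    [more]
                      Z ↦ Z
                    [retry]
                      Z ↦ Z
                    [ack]
                      end ↦ end
            [ack]
              ⊕{data,retry} ↦ &{data,retry}  (⊕→&)
                [data]
                  !Bool ↦ ?Bool
                    end ↦ end
                [retry]
                  ⊕{data,done} ↦ &{data,done}  (⊕→&)
                    [data]
                      Z ↦ Z
                    [done]
                      Z ↦ Z
        [stop]
          !Str ↦ ?Str
            ?Int ↦ !Int
              ?Str ↦ !Str
                Z ↦ Z
    [ack]
      ?Str ↦ !Str
        ⊕{retry,more,data} ↦ &{retry,more,data}  (⊕→&)
          [retry]
            ⊕{ok,data} ↦ &{ok,data}  (⊕→&)
              [ok]
                ?Int ↦ !Int
                  Z ↦ Z
              [data]
                ?Int ↦ !Int
                  Z ↦ Z
          [more]
            ⊕{retry,data} ↦ &{retry,data}  (⊕→&)
              [retry]
                ?Unit ↦ !Unit
                  Z ↦ Z
              [data]
                ?Bool ↦ !Bool
                  end ↦ end
          [data]
            &{retry,done,more} ↦ ⊕{retry,done,more}  (external→internal)
              [retry]
                !Str ↦ ?Str
                  Z ↦ Z
              [done]
                ?Bool ↦ !Bool
                  Z ↦ Z
              [more]
                !Int ↦ ?Int
                  Z ↦ Z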